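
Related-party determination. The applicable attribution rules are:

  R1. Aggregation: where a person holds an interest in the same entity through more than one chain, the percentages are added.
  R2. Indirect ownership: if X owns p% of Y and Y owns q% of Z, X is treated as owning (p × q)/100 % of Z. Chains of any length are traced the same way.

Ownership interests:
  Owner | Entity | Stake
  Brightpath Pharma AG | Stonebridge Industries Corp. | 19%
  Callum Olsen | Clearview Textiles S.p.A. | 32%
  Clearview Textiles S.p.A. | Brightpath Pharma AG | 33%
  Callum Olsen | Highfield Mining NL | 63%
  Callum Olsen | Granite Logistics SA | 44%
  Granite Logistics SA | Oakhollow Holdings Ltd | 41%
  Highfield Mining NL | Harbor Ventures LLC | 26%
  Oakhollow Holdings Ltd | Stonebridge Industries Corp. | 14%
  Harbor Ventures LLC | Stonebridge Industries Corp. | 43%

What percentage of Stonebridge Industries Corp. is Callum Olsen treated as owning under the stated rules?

Chain via Highfield Mining NL → Harbor Ventures LLC (R2): 63% × 26% × 43% = 7.0434% of Stonebridge Industries Corp.
Chain via Clearview Textiles S.p.A. → Brightpath Pharma AG (R2): 32% × 33% × 19% = 2.0064% of Stonebridge Industries Corp.
Chain via Granite Logistics SA → Oakhollow Holdings Ltd (R2): 44% × 41% × 14% = 2.5256% of Stonebridge Industries Corp.
Aggregating (R1): 7.0434% + 2.0064% + 2.5256% = 11.5754%.

11.5754%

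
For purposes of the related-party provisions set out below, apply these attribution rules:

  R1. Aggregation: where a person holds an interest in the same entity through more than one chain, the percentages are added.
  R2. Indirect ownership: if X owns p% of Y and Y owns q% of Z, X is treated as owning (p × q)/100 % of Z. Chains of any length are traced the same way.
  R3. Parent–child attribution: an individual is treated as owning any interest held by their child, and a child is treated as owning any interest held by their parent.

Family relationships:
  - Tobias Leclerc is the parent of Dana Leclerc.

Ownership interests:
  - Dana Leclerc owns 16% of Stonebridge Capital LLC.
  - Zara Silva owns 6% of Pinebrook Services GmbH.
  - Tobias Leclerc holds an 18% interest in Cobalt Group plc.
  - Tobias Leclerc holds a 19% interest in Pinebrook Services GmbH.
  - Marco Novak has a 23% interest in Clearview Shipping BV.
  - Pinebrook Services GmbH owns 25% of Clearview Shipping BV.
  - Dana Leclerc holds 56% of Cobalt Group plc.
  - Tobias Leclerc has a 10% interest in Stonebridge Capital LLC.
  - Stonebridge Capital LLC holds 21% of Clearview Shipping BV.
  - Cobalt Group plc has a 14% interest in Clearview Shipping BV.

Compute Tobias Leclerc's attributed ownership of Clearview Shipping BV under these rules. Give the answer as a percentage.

By parent–child attribution (R3), Tobias Leclerc is treated as also owning Dana Leclerc's interest in Stonebridge Capital LLC, giving 10% + 16% = 26%.
By parent–child attribution (R3), Tobias Leclerc is treated as also owning Dana Leclerc's interest in Cobalt Group plc, giving 18% + 56% = 74%.
Chain via Pinebrook Services GmbH (R2): 19% × 25% = 4.75% of Clearview Shipping BV.
Chain via Stonebridge Capital LLC (R2): 26% × 21% = 5.46% of Clearview Shipping BV.
Chain via Cobalt Group plc (R2): 74% × 14% = 10.36% of Clearview Shipping BV.
Aggregating (R1): 4.75% + 5.46% + 10.36% = 20.57%.

20.57%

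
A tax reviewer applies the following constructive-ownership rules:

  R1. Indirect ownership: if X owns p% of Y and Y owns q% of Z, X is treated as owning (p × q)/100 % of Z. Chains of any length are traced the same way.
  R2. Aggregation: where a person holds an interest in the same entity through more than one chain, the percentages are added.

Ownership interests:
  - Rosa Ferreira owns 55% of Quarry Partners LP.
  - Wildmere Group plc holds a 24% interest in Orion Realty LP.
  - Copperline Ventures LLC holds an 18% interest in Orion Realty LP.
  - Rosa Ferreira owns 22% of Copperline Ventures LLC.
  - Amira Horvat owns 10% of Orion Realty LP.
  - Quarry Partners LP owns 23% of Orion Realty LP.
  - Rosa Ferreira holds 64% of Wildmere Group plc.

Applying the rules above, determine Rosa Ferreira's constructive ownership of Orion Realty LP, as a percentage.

Chain via Copperline Ventures LLC (R1): 22% × 18% = 3.96% of Orion Realty LP.
Chain via Wildmere Group plc (R1): 64% × 24% = 15.36% of Orion Realty LP.
Chain via Quarry Partners LP (R1): 55% × 23% = 12.65% of Orion Realty LP.
Aggregating (R2): 3.96% + 15.36% + 12.65% = 31.97%.

31.97%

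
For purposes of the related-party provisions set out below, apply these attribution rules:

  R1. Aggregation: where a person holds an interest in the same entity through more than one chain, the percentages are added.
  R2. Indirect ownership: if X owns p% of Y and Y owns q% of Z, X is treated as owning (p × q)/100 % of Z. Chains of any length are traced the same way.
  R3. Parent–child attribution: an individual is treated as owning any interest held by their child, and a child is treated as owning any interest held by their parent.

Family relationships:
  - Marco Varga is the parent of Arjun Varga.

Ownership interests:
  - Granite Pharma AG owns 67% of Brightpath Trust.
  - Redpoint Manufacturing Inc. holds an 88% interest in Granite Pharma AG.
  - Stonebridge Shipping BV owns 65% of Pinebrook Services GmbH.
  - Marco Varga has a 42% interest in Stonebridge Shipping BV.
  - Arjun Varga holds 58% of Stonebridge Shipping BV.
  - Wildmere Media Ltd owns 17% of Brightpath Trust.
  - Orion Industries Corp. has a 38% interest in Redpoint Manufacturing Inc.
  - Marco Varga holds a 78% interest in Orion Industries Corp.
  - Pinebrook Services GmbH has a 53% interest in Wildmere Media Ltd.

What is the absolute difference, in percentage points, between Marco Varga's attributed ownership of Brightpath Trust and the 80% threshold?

By parent–child attribution (R3), Marco Varga is treated as also owning Arjun Varga's interest in Stonebridge Shipping BV, giving 42% + 58% = 100%.
Chain via Orion Industries Corp. → Redpoint Manufacturing Inc. → Granite Pharma AG (R2): 78% × 38% × 88% × 67% = 17.475744% of Brightpath Trust.
Chain via Stonebridge Shipping BV → Pinebrook Services GmbH → Wildmere Media Ltd (R2): 100% × 65% × 53% × 17% = 5.8565% of Brightpath Trust.
Aggregating (R1): 17.475744% + 5.8565% = 23.332244%.
23.332244% falls short of the 80% threshold by 56.667756 percentage points.

56.667756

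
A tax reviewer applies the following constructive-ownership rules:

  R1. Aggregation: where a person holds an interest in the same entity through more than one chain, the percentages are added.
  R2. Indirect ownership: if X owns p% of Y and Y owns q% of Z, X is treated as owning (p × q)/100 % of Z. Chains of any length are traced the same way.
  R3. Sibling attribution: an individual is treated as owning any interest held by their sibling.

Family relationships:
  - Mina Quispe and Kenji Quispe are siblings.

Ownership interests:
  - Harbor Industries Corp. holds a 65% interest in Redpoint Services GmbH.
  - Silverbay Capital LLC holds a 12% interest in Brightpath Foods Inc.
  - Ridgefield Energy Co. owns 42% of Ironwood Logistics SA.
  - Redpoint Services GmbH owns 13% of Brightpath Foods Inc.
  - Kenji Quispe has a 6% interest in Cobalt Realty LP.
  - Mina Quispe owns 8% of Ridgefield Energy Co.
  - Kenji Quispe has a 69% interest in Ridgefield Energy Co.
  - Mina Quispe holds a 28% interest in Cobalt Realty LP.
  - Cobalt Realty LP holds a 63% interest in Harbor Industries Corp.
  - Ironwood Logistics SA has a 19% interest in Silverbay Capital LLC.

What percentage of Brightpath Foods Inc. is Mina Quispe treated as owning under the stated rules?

2.547342%

By sibling attribution (R3), Mina Quispe is treated as also owning Kenji Quispe's interest in Ridgefield Energy Co, giving 8% + 69% = 77%.
By sibling attribution (R3), Mina Quispe is treated as also owning Kenji Quispe's interest in Cobalt Realty LP, giving 28% + 6% = 34%.
Chain via Ridgefield Energy Co. → Ironwood Logistics SA → Silverbay Capital LLC (R2): 77% × 42% × 19% × 12% = 0.737352% of Brightpath Foods Inc.
Chain via Cobalt Realty LP → Harbor Industries Corp. → Redpoint Services GmbH (R2): 34% × 63% × 65% × 13% = 1.80999% of Brightpath Foods Inc.
Aggregating (R1): 0.737352% + 1.80999% = 2.547342%.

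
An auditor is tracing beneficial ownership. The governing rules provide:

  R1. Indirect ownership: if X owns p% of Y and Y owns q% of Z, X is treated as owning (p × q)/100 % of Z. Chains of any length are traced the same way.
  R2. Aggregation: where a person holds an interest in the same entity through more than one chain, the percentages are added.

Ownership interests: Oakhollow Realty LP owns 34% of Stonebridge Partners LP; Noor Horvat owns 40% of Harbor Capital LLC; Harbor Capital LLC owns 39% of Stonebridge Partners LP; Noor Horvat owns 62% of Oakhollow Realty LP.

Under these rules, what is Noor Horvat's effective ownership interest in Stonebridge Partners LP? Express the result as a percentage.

Chain via Harbor Capital LLC (R1): 40% × 39% = 15.6% of Stonebridge Partners LP.
Chain via Oakhollow Realty LP (R1): 62% × 34% = 21.08% of Stonebridge Partners LP.
Aggregating (R2): 15.6% + 21.08% = 36.68%.

36.68%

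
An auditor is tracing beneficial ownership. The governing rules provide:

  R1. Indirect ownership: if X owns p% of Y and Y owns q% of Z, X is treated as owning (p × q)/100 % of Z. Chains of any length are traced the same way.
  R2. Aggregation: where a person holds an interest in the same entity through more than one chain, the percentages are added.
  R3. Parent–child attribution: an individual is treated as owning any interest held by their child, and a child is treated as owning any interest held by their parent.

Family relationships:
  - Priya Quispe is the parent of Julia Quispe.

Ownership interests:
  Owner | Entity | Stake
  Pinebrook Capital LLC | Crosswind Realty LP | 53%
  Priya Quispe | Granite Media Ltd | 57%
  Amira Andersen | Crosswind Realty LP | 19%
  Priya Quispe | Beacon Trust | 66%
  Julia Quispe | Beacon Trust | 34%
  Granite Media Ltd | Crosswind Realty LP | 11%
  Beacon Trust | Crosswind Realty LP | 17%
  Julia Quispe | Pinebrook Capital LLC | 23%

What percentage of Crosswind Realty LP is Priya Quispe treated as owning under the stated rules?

By parent–child attribution (R3), Priya Quispe is treated as also owning Julia Quispe's interest in Beacon Trust, giving 66% + 34% = 100%.
By parent–child attribution (R3), Priya Quispe is treated as owning Julia Quispe's 23% interest in Pinebrook Capital LLC.
Chain via Granite Media Ltd (R1): 57% × 11% = 6.27% of Crosswind Realty LP.
Chain via Beacon Trust (R1): 100% × 17% = 17% of Crosswind Realty LP.
Chain via Pinebrook Capital LLC (R1): 23% × 53% = 12.19% of Crosswind Realty LP.
Aggregating (R2): 6.27% + 17% + 12.19% = 35.46%.

35.46%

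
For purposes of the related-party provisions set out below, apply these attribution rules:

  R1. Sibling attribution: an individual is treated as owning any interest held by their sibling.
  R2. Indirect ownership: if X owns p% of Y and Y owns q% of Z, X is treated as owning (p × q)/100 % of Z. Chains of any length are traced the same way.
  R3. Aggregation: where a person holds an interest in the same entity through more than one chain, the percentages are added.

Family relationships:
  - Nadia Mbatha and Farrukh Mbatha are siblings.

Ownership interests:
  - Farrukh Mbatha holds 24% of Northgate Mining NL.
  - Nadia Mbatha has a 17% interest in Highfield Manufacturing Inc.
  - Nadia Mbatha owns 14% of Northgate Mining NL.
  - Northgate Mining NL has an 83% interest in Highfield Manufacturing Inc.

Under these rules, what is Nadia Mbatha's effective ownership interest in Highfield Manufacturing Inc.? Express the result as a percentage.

By sibling attribution (R1), Nadia Mbatha is treated as also owning Farrukh Mbatha's interest in Northgate Mining NL, giving 14% + 24% = 38%.
Chain via Northgate Mining NL (R2): 38% × 83% = 31.54% of Highfield Manufacturing Inc.
Direct interest in Highfield Manufacturing Inc: 17%.
Aggregating (R3): 31.54% + 17% = 48.54%.

48.54%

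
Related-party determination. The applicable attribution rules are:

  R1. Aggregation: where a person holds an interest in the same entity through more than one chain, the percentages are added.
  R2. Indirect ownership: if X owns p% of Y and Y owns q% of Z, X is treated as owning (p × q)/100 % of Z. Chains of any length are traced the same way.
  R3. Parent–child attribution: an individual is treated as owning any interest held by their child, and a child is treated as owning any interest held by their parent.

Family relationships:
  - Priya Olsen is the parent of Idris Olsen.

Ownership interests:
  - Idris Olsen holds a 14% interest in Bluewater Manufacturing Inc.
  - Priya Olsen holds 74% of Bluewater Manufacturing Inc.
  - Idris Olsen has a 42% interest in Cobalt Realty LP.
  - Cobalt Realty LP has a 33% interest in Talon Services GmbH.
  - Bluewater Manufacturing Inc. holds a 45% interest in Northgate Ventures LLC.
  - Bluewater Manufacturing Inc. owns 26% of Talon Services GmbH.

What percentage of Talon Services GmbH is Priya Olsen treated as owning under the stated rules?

36.74%

By parent–child attribution (R3), Priya Olsen is treated as also owning Idris Olsen's interest in Bluewater Manufacturing Inc, giving 74% + 14% = 88%.
By parent–child attribution (R3), Priya Olsen is treated as owning Idris Olsen's 42% interest in Cobalt Realty LP.
Chain via Bluewater Manufacturing Inc. (R2): 88% × 26% = 22.88% of Talon Services GmbH.
Chain via Cobalt Realty LP (R2): 42% × 33% = 13.86% of Talon Services GmbH.
Aggregating (R1): 22.88% + 13.86% = 36.74%.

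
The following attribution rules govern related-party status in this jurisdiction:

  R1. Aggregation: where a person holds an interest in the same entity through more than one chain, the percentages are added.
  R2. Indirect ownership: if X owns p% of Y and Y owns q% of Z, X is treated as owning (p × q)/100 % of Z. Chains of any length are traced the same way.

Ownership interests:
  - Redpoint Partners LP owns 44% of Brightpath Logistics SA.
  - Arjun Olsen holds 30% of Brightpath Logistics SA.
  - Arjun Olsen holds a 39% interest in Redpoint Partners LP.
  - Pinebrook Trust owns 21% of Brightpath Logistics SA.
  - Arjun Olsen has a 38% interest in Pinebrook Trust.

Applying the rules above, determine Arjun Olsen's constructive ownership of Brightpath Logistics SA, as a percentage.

55.14%

Chain via Redpoint Partners LP (R2): 39% × 44% = 17.16% of Brightpath Logistics SA.
Chain via Pinebrook Trust (R2): 38% × 21% = 7.98% of Brightpath Logistics SA.
Direct interest in Brightpath Logistics SA: 30%.
Aggregating (R1): 17.16% + 7.98% + 30% = 55.14%.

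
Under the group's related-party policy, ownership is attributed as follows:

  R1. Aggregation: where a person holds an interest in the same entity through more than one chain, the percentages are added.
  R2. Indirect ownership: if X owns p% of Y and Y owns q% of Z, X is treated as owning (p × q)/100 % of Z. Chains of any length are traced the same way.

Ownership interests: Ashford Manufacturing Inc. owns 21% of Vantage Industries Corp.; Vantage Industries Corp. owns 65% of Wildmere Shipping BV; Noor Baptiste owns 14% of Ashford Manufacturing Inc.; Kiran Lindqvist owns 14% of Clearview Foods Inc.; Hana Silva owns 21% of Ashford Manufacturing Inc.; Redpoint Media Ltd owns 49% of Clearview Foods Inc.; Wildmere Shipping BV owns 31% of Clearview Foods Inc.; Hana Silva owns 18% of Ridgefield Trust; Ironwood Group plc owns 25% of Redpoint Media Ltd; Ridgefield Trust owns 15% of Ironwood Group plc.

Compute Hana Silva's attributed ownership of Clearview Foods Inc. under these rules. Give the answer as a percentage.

1.219365%

Chain via Ashford Manufacturing Inc. → Vantage Industries Corp. → Wildmere Shipping BV (R2): 21% × 21% × 65% × 31% = 0.888615% of Clearview Foods Inc.
Chain via Ridgefield Trust → Ironwood Group plc → Redpoint Media Ltd (R2): 18% × 15% × 25% × 49% = 0.33075% of Clearview Foods Inc.
Aggregating (R1): 0.888615% + 0.33075% = 1.219365%.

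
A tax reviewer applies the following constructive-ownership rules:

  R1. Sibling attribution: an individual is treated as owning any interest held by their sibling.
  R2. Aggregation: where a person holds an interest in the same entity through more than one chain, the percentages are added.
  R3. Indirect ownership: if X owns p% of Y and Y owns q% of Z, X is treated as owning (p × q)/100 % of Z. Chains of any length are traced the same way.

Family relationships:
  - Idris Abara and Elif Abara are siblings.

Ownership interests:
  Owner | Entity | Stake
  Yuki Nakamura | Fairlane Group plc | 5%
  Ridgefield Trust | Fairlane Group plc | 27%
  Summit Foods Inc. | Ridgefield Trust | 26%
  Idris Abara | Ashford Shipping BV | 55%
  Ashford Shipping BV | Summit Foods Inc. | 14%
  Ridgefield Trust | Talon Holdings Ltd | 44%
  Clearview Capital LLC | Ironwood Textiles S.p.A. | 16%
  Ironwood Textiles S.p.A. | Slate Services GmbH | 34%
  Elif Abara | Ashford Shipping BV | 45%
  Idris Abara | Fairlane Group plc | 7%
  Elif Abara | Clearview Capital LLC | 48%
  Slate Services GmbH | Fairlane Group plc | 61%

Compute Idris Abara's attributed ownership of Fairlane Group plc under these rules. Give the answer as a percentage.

9.575632%

By sibling attribution (R1), Idris Abara is treated as also owning Elif Abara's interest in Ashford Shipping BV, giving 55% + 45% = 100%.
By sibling attribution (R1), Idris Abara is treated as owning Elif Abara's 48% interest in Clearview Capital LLC.
Chain via Ashford Shipping BV → Summit Foods Inc. → Ridgefield Trust (R3): 100% × 14% × 26% × 27% = 0.9828% of Fairlane Group plc.
Direct interest in Fairlane Group plc: 7%.
Chain via Clearview Capital LLC → Ironwood Textiles S.p.A. → Slate Services GmbH (R3): 48% × 16% × 34% × 61% = 1.592832% of Fairlane Group plc.
Aggregating (R2): 0.9828% + 7% + 1.592832% = 9.575632%.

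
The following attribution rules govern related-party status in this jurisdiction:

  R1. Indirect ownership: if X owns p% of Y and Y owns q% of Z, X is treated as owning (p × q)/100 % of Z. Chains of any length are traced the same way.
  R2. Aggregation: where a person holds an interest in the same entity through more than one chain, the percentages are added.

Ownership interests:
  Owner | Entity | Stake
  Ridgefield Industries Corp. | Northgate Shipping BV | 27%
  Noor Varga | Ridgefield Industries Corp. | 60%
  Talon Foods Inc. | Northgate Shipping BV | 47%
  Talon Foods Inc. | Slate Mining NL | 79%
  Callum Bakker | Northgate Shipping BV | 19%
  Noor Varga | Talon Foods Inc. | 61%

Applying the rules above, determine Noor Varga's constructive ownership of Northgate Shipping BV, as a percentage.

44.87%

Chain via Ridgefield Industries Corp. (R1): 60% × 27% = 16.2% of Northgate Shipping BV.
Chain via Talon Foods Inc. (R1): 61% × 47% = 28.67% of Northgate Shipping BV.
Aggregating (R2): 16.2% + 28.67% = 44.87%.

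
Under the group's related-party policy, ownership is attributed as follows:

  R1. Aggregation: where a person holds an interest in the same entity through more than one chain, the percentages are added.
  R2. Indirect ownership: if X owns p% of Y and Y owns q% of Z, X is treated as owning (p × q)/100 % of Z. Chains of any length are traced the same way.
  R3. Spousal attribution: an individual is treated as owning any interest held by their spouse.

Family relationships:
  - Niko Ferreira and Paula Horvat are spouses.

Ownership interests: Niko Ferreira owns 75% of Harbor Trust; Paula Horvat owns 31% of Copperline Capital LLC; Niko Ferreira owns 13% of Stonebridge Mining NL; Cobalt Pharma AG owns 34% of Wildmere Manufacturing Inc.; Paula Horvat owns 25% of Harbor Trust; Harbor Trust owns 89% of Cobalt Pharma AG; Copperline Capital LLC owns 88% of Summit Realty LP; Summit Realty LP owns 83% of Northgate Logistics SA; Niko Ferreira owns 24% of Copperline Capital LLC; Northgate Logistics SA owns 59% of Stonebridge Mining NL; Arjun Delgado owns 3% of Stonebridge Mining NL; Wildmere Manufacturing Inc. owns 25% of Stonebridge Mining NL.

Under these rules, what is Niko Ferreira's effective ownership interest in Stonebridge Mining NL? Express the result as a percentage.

By spousal attribution (R3), Niko Ferreira is treated as also owning Paula Horvat's interest in Harbor Trust, giving 75% + 25% = 100%.
By spousal attribution (R3), Niko Ferreira is treated as also owning Paula Horvat's interest in Copperline Capital LLC, giving 24% + 31% = 55%.
Chain via Harbor Trust → Cobalt Pharma AG → Wildmere Manufacturing Inc. (R2): 100% × 89% × 34% × 25% = 7.565% of Stonebridge Mining NL.
Chain via Copperline Capital LLC → Summit Realty LP → Northgate Logistics SA (R2): 55% × 88% × 83% × 59% = 23.70148% of Stonebridge Mining NL.
Direct interest in Stonebridge Mining NL: 13%.
Aggregating (R1): 7.565% + 23.70148% + 13% = 44.26648%.

44.26648%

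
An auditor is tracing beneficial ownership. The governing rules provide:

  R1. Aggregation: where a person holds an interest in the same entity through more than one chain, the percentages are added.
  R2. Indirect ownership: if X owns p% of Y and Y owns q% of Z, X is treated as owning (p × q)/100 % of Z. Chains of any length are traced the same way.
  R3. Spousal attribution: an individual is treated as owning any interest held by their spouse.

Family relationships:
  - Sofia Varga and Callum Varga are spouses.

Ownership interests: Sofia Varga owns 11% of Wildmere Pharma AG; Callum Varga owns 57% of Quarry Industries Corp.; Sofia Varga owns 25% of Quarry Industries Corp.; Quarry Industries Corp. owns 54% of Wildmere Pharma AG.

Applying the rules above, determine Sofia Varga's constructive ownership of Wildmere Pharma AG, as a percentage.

By spousal attribution (R3), Sofia Varga is treated as also owning Callum Varga's interest in Quarry Industries Corp, giving 25% + 57% = 82%.
Chain via Quarry Industries Corp. (R2): 82% × 54% = 44.28% of Wildmere Pharma AG.
Direct interest in Wildmere Pharma AG: 11%.
Aggregating (R1): 44.28% + 11% = 55.28%.

55.28%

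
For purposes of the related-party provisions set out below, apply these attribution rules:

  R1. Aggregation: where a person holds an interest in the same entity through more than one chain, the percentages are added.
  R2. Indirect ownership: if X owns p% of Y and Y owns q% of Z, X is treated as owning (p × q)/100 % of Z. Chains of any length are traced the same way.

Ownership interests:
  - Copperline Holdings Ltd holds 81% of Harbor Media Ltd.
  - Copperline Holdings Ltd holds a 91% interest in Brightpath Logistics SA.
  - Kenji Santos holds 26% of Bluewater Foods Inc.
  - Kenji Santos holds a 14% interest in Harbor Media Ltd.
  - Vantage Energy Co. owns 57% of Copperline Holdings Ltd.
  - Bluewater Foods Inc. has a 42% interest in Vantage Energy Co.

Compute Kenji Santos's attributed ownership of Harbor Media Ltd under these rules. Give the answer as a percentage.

19.041764%

Chain via Bluewater Foods Inc. → Vantage Energy Co. → Copperline Holdings Ltd (R2): 26% × 42% × 57% × 81% = 5.041764% of Harbor Media Ltd.
Direct interest in Harbor Media Ltd: 14%.
Aggregating (R1): 5.041764% + 14% = 19.041764%.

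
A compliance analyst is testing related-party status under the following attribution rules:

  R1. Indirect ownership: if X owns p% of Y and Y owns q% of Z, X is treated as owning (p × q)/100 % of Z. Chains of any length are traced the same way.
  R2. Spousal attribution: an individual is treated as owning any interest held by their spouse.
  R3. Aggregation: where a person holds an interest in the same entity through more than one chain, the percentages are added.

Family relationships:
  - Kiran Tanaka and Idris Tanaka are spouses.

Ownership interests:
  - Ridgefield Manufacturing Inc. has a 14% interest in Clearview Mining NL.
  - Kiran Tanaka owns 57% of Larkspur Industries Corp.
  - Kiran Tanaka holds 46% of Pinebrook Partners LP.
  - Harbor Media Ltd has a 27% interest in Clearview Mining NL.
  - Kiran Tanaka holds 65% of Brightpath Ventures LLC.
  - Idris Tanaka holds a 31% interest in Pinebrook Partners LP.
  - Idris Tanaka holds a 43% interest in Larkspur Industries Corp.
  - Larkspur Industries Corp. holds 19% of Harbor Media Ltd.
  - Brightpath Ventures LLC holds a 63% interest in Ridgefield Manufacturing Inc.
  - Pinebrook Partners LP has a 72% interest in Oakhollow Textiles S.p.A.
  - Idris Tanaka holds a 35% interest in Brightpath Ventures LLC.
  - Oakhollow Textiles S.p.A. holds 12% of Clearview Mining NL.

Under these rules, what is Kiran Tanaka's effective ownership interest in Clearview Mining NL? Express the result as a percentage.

20.6028%

By spousal attribution (R2), Kiran Tanaka is treated as also owning Idris Tanaka's interest in Larkspur Industries Corp, giving 57% + 43% = 100%.
By spousal attribution (R2), Kiran Tanaka is treated as also owning Idris Tanaka's interest in Brightpath Ventures LLC, giving 65% + 35% = 100%.
By spousal attribution (R2), Kiran Tanaka is treated as also owning Idris Tanaka's interest in Pinebrook Partners LP, giving 46% + 31% = 77%.
Chain via Larkspur Industries Corp. → Harbor Media Ltd (R1): 100% × 19% × 27% = 5.13% of Clearview Mining NL.
Chain via Brightpath Ventures LLC → Ridgefield Manufacturing Inc. (R1): 100% × 63% × 14% = 8.82% of Clearview Mining NL.
Chain via Pinebrook Partners LP → Oakhollow Textiles S.p.A. (R1): 77% × 72% × 12% = 6.6528% of Clearview Mining NL.
Aggregating (R3): 5.13% + 8.82% + 6.6528% = 20.6028%.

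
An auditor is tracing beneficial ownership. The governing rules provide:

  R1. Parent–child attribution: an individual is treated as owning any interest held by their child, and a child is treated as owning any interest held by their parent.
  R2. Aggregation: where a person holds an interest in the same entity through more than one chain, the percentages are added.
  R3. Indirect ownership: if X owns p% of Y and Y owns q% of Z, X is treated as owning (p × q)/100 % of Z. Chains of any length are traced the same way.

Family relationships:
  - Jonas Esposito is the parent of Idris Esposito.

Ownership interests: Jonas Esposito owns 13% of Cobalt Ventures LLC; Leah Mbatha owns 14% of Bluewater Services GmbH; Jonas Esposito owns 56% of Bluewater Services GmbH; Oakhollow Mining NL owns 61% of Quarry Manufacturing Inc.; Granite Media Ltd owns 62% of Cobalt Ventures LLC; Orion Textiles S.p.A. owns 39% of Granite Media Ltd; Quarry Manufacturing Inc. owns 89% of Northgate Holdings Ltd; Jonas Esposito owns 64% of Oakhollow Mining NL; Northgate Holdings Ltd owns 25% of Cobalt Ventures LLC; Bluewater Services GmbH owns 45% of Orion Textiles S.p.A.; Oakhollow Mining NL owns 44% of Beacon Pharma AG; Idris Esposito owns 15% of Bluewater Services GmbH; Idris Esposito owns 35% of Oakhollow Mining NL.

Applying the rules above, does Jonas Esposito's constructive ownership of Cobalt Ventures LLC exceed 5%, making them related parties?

Yes

By parent–child attribution (R1), Jonas Esposito is treated as also owning Idris Esposito's interest in Oakhollow Mining NL, giving 64% + 35% = 99%.
By parent–child attribution (R1), Jonas Esposito is treated as also owning Idris Esposito's interest in Bluewater Services GmbH, giving 56% + 15% = 71%.
Chain via Oakhollow Mining NL → Quarry Manufacturing Inc. → Northgate Holdings Ltd (R3): 99% × 61% × 89% × 25% = 13.436775% of Cobalt Ventures LLC.
Chain via Bluewater Services GmbH → Orion Textiles S.p.A. → Granite Media Ltd (R3): 71% × 45% × 39% × 62% = 7.72551% of Cobalt Ventures LLC.
Direct interest in Cobalt Ventures LLC: 13%.
Aggregating (R2): 13.436775% + 7.72551% + 13% = 34.162285%.
34.162285% exceeds the 5% threshold, so Jonas is a related party to Cobalt Ventures LLC.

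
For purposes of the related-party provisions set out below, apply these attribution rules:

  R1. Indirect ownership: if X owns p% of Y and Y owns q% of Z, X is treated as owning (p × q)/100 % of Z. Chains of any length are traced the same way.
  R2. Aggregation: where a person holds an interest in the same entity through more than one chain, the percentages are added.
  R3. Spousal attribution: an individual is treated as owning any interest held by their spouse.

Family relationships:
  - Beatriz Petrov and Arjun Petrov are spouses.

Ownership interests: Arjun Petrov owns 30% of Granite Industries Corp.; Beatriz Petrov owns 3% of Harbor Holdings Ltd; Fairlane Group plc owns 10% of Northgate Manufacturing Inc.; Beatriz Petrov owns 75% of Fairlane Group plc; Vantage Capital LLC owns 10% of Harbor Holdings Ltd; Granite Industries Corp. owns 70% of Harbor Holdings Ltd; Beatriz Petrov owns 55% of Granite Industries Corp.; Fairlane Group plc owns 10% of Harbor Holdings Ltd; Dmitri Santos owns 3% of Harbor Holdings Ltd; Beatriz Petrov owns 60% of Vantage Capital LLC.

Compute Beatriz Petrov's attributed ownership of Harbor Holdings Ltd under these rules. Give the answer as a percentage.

76%

By spousal attribution (R3), Beatriz Petrov is treated as also owning Arjun Petrov's interest in Granite Industries Corp, giving 55% + 30% = 85%.
Chain via Vantage Capital LLC (R1): 60% × 10% = 6% of Harbor Holdings Ltd.
Chain via Granite Industries Corp. (R1): 85% × 70% = 59.5% of Harbor Holdings Ltd.
Chain via Fairlane Group plc (R1): 75% × 10% = 7.5% of Harbor Holdings Ltd.
Direct interest in Harbor Holdings Ltd: 3%.
Aggregating (R2): 6% + 59.5% + 7.5% + 3% = 76%.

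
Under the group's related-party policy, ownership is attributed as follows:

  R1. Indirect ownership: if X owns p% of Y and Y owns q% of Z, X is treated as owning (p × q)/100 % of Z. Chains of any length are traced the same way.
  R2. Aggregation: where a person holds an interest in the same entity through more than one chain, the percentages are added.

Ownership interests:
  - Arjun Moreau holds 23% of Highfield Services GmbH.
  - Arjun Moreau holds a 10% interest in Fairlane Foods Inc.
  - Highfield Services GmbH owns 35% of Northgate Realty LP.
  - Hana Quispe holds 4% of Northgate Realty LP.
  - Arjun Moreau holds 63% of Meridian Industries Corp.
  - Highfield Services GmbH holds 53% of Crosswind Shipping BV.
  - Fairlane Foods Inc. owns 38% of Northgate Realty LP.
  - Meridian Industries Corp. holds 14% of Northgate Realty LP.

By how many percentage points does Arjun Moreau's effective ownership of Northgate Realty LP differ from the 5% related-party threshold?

15.67

Chain via Meridian Industries Corp. (R1): 63% × 14% = 8.82% of Northgate Realty LP.
Chain via Highfield Services GmbH (R1): 23% × 35% = 8.05% of Northgate Realty LP.
Chain via Fairlane Foods Inc. (R1): 10% × 38% = 3.8% of Northgate Realty LP.
Aggregating (R2): 8.82% + 8.05% + 3.8% = 20.67%.
20.67% exceeds the 5% threshold by 15.67 percentage points.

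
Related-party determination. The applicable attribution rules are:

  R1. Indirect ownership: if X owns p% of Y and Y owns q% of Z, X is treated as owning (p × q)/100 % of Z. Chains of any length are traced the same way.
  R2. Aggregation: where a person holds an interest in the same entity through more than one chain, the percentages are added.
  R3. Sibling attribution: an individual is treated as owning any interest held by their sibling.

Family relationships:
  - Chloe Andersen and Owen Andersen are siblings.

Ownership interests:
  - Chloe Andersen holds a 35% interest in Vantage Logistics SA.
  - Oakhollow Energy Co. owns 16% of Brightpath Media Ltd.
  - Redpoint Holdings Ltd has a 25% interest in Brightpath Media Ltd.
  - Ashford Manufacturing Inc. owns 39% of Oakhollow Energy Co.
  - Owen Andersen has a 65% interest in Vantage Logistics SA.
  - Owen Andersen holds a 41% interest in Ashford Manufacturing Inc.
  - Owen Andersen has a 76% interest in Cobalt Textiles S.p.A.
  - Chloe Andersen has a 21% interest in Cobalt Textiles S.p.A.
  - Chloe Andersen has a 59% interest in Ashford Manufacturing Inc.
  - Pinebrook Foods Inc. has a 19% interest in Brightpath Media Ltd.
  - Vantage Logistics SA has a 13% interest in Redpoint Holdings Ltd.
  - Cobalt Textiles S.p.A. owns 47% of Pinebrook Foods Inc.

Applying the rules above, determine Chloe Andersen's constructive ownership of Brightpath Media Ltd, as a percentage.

18.1521%

By sibling attribution (R3), Chloe Andersen is treated as also owning Owen Andersen's interest in Vantage Logistics SA, giving 35% + 65% = 100%.
By sibling attribution (R3), Chloe Andersen is treated as also owning Owen Andersen's interest in Cobalt Textiles S.p.A, giving 21% + 76% = 97%.
By sibling attribution (R3), Chloe Andersen is treated as also owning Owen Andersen's interest in Ashford Manufacturing Inc, giving 59% + 41% = 100%.
Chain via Vantage Logistics SA → Redpoint Holdings Ltd (R1): 100% × 13% × 25% = 3.25% of Brightpath Media Ltd.
Chain via Cobalt Textiles S.p.A. → Pinebrook Foods Inc. (R1): 97% × 47% × 19% = 8.6621% of Brightpath Media Ltd.
Chain via Ashford Manufacturing Inc. → Oakhollow Energy Co. (R1): 100% × 39% × 16% = 6.24% of Brightpath Media Ltd.
Aggregating (R2): 3.25% + 8.6621% + 6.24% = 18.1521%.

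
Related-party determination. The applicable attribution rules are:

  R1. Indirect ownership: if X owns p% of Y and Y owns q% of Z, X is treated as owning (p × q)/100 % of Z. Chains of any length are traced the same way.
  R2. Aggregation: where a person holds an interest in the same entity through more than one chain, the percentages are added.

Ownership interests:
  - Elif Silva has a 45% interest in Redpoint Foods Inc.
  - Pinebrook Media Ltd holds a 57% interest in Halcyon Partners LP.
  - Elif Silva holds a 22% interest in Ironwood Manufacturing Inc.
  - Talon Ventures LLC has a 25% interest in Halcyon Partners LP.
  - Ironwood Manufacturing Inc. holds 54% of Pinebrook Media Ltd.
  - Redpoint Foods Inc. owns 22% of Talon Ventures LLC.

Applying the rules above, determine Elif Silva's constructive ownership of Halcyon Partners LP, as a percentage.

Chain via Redpoint Foods Inc. → Talon Ventures LLC (R1): 45% × 22% × 25% = 2.475% of Halcyon Partners LP.
Chain via Ironwood Manufacturing Inc. → Pinebrook Media Ltd (R1): 22% × 54% × 57% = 6.7716% of Halcyon Partners LP.
Aggregating (R2): 2.475% + 6.7716% = 9.2466%.

9.2466%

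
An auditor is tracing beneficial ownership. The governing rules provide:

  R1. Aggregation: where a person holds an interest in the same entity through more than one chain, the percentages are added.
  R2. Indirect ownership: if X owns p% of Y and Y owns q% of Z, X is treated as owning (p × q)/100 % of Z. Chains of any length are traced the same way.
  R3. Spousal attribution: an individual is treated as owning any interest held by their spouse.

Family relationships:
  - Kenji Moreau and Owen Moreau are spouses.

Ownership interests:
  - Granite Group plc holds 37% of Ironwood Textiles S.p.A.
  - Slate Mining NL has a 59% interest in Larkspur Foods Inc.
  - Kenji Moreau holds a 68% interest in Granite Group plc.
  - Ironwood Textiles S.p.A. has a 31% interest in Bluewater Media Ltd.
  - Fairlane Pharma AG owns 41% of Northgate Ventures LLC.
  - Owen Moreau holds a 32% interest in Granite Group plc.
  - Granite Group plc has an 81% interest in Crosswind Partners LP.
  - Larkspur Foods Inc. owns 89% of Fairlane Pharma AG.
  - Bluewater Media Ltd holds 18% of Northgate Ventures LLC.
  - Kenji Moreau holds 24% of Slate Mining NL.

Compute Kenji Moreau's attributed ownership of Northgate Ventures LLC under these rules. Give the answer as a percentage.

By spousal attribution (R3), Kenji Moreau is treated as also owning Owen Moreau's interest in Granite Group plc, giving 68% + 32% = 100%.
Chain via Slate Mining NL → Larkspur Foods Inc. → Fairlane Pharma AG (R2): 24% × 59% × 89% × 41% = 5.166984% of Northgate Ventures LLC.
Chain via Granite Group plc → Ironwood Textiles S.p.A. → Bluewater Media Ltd (R2): 100% × 37% × 31% × 18% = 2.0646% of Northgate Ventures LLC.
Aggregating (R1): 5.166984% + 2.0646% = 7.231584%.

7.231584%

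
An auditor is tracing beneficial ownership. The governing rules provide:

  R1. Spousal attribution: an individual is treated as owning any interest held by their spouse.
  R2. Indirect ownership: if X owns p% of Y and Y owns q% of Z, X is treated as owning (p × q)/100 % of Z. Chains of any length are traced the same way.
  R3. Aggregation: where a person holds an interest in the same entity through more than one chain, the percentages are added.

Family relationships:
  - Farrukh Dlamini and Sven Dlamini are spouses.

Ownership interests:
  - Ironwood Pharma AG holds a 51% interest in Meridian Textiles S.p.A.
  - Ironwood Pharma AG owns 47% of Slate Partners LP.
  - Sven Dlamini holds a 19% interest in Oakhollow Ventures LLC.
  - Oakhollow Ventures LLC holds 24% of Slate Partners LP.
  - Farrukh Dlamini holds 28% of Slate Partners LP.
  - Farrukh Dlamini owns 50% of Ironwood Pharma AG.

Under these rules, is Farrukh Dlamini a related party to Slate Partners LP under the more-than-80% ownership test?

No

By spousal attribution (R1), Farrukh Dlamini is treated as owning Sven Dlamini's 19% interest in Oakhollow Ventures LLC.
Chain via Ironwood Pharma AG (R2): 50% × 47% = 23.5% of Slate Partners LP.
Direct interest in Slate Partners LP: 28%.
Chain via Oakhollow Ventures LLC (R2): 19% × 24% = 4.56% of Slate Partners LP.
Aggregating (R3): 23.5% + 28% + 4.56% = 56.06%.
56.06% does not exceed the 80% threshold, so Farrukh is not a related party to Slate Partners LP.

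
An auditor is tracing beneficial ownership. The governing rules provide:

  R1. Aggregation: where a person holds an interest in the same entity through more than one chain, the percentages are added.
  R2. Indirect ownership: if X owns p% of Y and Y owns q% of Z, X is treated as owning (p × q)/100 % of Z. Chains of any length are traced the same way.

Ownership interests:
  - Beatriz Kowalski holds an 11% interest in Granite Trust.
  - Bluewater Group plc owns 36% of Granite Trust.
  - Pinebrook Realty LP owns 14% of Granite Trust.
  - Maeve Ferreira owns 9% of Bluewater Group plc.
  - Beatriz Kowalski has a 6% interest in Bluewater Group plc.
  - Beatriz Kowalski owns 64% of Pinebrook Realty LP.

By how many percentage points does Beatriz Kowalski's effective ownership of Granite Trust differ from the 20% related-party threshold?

2.12

Chain via Bluewater Group plc (R2): 6% × 36% = 2.16% of Granite Trust.
Chain via Pinebrook Realty LP (R2): 64% × 14% = 8.96% of Granite Trust.
Direct interest in Granite Trust: 11%.
Aggregating (R1): 2.16% + 8.96% + 11% = 22.12%.
22.12% exceeds the 20% threshold by 2.12 percentage points.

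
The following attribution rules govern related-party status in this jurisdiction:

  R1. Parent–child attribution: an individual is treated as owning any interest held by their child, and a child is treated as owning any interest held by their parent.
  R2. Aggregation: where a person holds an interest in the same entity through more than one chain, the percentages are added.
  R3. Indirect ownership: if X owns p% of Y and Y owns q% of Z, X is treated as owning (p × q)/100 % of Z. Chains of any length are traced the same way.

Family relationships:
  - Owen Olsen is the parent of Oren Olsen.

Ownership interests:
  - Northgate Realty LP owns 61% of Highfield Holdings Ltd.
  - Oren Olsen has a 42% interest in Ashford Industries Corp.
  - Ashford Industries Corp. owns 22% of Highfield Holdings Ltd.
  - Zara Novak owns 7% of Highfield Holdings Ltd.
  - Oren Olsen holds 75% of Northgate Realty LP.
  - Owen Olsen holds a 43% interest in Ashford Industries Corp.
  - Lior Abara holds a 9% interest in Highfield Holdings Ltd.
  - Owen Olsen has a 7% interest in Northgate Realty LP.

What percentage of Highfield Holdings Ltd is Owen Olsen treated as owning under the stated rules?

By parent–child attribution (R1), Owen Olsen is treated as also owning Oren Olsen's interest in Ashford Industries Corp, giving 43% + 42% = 85%.
By parent–child attribution (R1), Owen Olsen is treated as also owning Oren Olsen's interest in Northgate Realty LP, giving 7% + 75% = 82%.
Chain via Ashford Industries Corp. (R3): 85% × 22% = 18.7% of Highfield Holdings Ltd.
Chain via Northgate Realty LP (R3): 82% × 61% = 50.02% of Highfield Holdings Ltd.
Aggregating (R2): 18.7% + 50.02% = 68.72%.

68.72%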